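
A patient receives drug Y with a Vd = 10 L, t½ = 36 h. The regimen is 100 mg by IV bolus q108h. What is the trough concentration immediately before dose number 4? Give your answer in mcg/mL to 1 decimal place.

1.4 mcg/mL

f = (1/2)^(τ/t½) = (1/2)^(108/36) ≈ 0.1250.
C₀ = D/Vd = 100/10 ≈ 10.000 mcg/mL.
Before the 4th dose, 3 doses have been given. Superposition: Cmin = C₀·(f + f² + … + f^3).
≈ 10.000 × (0.1250 + 0.0156 + 0.0020) ≈ 10.000 × 0.1426 ≈ 1.426 mcg/mL.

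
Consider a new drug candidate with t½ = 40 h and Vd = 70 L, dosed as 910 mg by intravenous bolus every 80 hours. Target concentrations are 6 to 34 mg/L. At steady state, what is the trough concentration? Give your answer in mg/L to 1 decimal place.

4.3 mg/L

τ = 80 h = 2 half-lives, so f = (1/2)^2 = 0.25.
Accumulation ratio R = 1/(1 − f) = 1/0.75 = 4/3.
Single-dose peak C₀ = D/Vd = 910/70 = 13 mg/L.
Steady-state peak Cmax,ss = C₀·R = 13 × 4/3 ≈ 17.333 mg/L.
Steady-state trough Cmin,ss = Cmax,ss·f ≈ 17.333 × 0.25 ≈ 4.333 mg/L.
Trough 4.3 mg/L vs MEC 6 mg/L: subtherapeutic.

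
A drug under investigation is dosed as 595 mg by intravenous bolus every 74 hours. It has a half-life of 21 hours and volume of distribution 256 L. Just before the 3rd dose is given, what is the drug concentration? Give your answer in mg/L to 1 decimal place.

f = (1/2)^(τ/t½) = (1/2)^(74/21) ≈ 0.0869.
C₀ = D/Vd = 595/256 ≈ 2.324 mg/L.
Before the 3rd dose, 2 doses have been given. Superposition: Cmin = C₀·(f + f²).
≈ 2.324 × (0.0869 + 0.0076) ≈ 2.324 × 0.0945 ≈ 0.220 mg/L.

0.2 mg/L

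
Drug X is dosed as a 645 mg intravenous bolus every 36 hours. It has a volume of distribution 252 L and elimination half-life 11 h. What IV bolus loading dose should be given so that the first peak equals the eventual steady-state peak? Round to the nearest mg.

719 mg

f = (1/2)^(36/11) ≈ 0.103469; accumulation ratio R = 1/(1−f) ≈ 1.11541.
Loading dose to hit Cmax,ss on first dose: D_load = D_maint·R ≈ 645 × 1.11541 ≈ 719.44 mg.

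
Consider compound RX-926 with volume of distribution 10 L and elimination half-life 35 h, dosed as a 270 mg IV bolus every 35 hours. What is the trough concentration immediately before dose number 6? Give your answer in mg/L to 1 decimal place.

f = (1/2)^(τ/t½) = (1/2)^(35/35) ≈ 0.5000.
C₀ = D/Vd = 270/10 ≈ 27.000 mg/L.
Before the 6th dose, 5 doses have been given. Superposition: Cmin = C₀·(f + f² + … + f^5).
≈ 27.000 × (0.5000 + 0.2500 + 0.1250 + 0.0625 + 0.0313) ≈ 27.000 × 0.9688 ≈ 26.158 mg/L.

26.2 mg/L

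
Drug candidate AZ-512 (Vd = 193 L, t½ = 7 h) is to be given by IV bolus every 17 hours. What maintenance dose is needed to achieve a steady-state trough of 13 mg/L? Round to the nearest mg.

10998 mg

τ/t½ = 17/7 ≈ 2.4286, so f = (1/2)^(17/7) ≈ 0.185749.
Cmin,ss = (D/Vd)·f/(1−f), so D = Cmin,ss·Vd·(1−f)/f.
D = 13 × 193 × (1−f)/f ≈ 13 × 193 × 4.38361 ≈ 10998.48 mg.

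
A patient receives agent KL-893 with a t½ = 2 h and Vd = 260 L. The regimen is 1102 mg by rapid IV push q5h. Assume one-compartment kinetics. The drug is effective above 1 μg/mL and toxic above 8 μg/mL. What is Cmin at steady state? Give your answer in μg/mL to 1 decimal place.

0.9 μg/mL

τ/t½ = 5/2 ≈ 2.5, so fraction remaining f = (1/2)^(5/2) ≈ 0.1768.
At steady state, accumulation factor R = 1/(1 − e^(−kτ)) ≈ 1.2148.
Single-dose peak C₀ = D/Vd = 1102/260 ≈ 4.238 μg/mL.
Steady-state peak Cmax,ss = C₀·R ≈ 4.238 × 1.2148 ≈ 5.148 μg/mL.
One interval later, Cmin,ss = Cmax,ss·e^(−kτ) ≈ 5.148 × 0.1768 ≈ 0.910 μg/mL.
Trough 0.9 μg/mL vs MEC 1 μg/mL: subtherapeutic.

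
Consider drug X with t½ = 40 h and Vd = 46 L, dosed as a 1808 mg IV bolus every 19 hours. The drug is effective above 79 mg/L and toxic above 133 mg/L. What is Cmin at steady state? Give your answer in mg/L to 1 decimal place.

100.8 mg/L

k = ln2/t½ = ln2/40 ≈ 0.017329 h⁻¹; fraction remaining f = e^(−kτ) = e^(−0.017329×19) ≈ 0.7195.
At steady state, accumulation factor R = 1/(1 − e^(−kτ)) ≈ 3.5651.
Each bolus raises the concentration by D/Vd = 1808/46 ≈ 39.304 mg/L.
Steady-state peak Cmax,ss = C₀·R ≈ 39.304 × 3.5651 ≈ 140.123 mg/L.
Steady-state trough Cmin,ss = Cmax,ss·f ≈ 140.123 × 0.7195 ≈ 100.818 mg/L.
Trough 100.8 mg/L vs MEC 79 mg/L: adequate.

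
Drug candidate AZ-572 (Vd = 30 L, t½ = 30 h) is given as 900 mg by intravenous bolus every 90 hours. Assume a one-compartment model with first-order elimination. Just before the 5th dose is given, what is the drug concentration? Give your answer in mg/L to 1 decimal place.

f = (1/2)^(τ/t½) = (1/2)^(90/30) ≈ 0.1250.
C₀ = D/Vd = 900/30 ≈ 30.000 mg/L.
Before the 5th dose, 4 doses have been given. Superposition: Cmin = C₀·(f + f² + … + f^4).
≈ 30.000 × (0.1250 + 0.0156 + 0.0020 + 0.0002) ≈ 30.000 × 0.1428 ≈ 4.284 mg/L.

4.3 mg/L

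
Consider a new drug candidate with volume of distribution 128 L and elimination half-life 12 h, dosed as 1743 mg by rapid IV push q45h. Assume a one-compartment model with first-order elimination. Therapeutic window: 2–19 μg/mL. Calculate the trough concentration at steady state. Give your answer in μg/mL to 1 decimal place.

Over one 45-h interval, 45/12 ≈ 3.75 half-lives elapse, leaving f ≈ 0.0743 of each dose.
Single-dose peak C₀ = D/Vd = 1743/128 ≈ 13.617 μg/mL.
Steady-state trough Cmin,ss = C₀·f/(1−f) ≈ 13.617 × 0.0743/0.9257 ≈ 1.093 μg/mL.
Trough 1.1 μg/mL vs MEC 2 μg/mL: subtherapeutic.

1.1 μg/mL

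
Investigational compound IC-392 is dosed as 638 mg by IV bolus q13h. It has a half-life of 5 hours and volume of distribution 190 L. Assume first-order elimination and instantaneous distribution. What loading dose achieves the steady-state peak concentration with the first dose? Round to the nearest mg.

f = (1/2)^(13/5) ≈ 0.164938; accumulation ratio R = 1/(1−f) ≈ 1.19752.
Loading dose to hit Cmax,ss on first dose: D_load = D_maint·R ≈ 638 × 1.19752 ≈ 764.02 mg.

764 mg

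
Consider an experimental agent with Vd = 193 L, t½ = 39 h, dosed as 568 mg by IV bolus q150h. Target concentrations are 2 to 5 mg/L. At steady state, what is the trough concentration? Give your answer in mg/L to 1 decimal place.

Over one 150-h interval, 150/39 ≈ 3.8462 half-lives elapse, leaving f ≈ 0.0695 of each dose.
Accumulation ratio R = 1/(1 − f) ≈ 1/0.9305 ≈ 1.0747.
Each bolus raises the concentration by D/Vd = 568/193 ≈ 2.943 mg/L.
Cmax,ss = C₀/(1 − f) ≈ 2.943/0.9305 ≈ 3.163 mg/L.
One interval later, Cmin,ss = Cmax,ss·e^(−kτ) ≈ 3.163 × 0.0695 ≈ 0.220 mg/L.
Trough 0.2 mg/L vs MEC 2 mg/L: subtherapeutic.

0.2 mg/L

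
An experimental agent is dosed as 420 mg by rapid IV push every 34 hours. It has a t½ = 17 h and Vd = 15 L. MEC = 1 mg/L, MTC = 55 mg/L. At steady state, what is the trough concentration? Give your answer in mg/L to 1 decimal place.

The dosing interval is 2 half-lives, so f = 2^(−2) = 0.25.
Accumulation ratio R = 1/(1 − f) = 1/0.75 = 4/3.
Single-dose peak C₀ = D/Vd = 420/15 = 28 mg/L.
Steady-state peak Cmax,ss = C₀·R = 28 × 4/3 ≈ 37.333 mg/L.
Steady-state trough Cmin,ss = Cmax,ss·f ≈ 37.333 × 0.25 ≈ 9.333 mg/L.
Trough 9.3 mg/L vs MEC 1 mg/L: adequate.

9.3 mg/L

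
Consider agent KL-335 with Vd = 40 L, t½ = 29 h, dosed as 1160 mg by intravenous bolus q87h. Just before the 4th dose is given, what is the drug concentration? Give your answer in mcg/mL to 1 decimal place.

4.1 mcg/mL

f = (1/2)^(τ/t½) = (1/2)^(87/29) ≈ 0.1250.
C₀ = D/Vd = 1160/40 ≈ 29.000 mcg/mL.
Before the 4th dose, 3 doses have been given. Superposition: Cmin = C₀·(f + f² + … + f^3).
≈ 29.000 × (0.1250 + 0.0156 + 0.0020) ≈ 29.000 × 0.1426 ≈ 4.135 mcg/mL.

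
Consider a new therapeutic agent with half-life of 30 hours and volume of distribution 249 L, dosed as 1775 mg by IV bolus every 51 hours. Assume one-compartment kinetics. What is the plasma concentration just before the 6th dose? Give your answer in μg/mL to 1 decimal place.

3.2 μg/mL

f = (1/2)^(τ/t½) = (1/2)^(51/30) ≈ 0.3078.
C₀ = D/Vd = 1775/249 ≈ 7.129 μg/mL.
Before the 6th dose, 5 doses have been given. Superposition: Cmin = C₀·(f + f² + … + f^5).
≈ 7.129 × (0.3078 + 0.0947 + 0.0292 + 0.0090 + 0.0028) ≈ 7.129 × 0.4435 ≈ 3.162 μg/mL.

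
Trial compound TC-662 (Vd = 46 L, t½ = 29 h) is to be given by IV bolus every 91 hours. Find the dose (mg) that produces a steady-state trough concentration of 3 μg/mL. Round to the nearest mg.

1077 mg

τ/t½ = 91/29 ≈ 3.1379, so f = (1/2)^(91/29) ≈ 0.113603.
Cmin,ss = (D/Vd)·f/(1−f), so D = Cmin,ss·Vd·(1−f)/f.
D = 3 × 46 × (1−f)/f ≈ 3 × 46 × 7.80258 ≈ 1076.76 mg.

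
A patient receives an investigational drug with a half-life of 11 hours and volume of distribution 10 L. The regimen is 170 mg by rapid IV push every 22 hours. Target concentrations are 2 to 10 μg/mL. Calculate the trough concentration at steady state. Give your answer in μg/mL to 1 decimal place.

τ = 22 h = 2 half-lives, so f = (1/2)^2 = 0.25.
Accumulation ratio R = 1/(1 − f) = 1/0.75 = 4/3.
Single-dose peak C₀ = D/Vd = 170/10 = 17 μg/mL.
Steady-state peak Cmax,ss = C₀·R = 17 × 4/3 ≈ 22.667 μg/mL.
Steady-state trough Cmin,ss = Cmax,ss·f ≈ 22.667 × 0.25 ≈ 5.667 μg/mL.
Trough 5.7 μg/mL vs MEC 2 μg/mL: adequate.

5.7 μg/mL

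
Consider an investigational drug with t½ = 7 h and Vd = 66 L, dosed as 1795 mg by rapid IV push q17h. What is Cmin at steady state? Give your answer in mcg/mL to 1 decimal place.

τ/t½ = 17/7 ≈ 2.4286, so fraction remaining f = (1/2)^(17/7) ≈ 0.1857.
At steady state, accumulation factor R = 1/(1 − e^(−kτ)) ≈ 1.2280.
Each bolus raises the concentration by D/Vd = 1795/66 ≈ 27.197 mcg/mL.
Cmax,ss = C₀/(1 − f) ≈ 27.197/0.8143 ≈ 33.399 mcg/mL.
Steady-state trough Cmin,ss = Cmax,ss·f ≈ 33.399 × 0.1857 ≈ 6.202 mcg/mL.

6.2 mcg/mL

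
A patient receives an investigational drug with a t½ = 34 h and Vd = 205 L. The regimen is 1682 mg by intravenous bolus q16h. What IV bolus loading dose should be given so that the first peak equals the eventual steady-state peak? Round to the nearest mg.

6043 mg

f = (1/2)^(16/34) ≈ 0.721670; accumulation ratio R = 1/(1−f) ≈ 3.59286.
Loading dose to hit Cmax,ss on first dose: D_load = D_maint·R ≈ 1682 × 3.59286 ≈ 6043.19 mg.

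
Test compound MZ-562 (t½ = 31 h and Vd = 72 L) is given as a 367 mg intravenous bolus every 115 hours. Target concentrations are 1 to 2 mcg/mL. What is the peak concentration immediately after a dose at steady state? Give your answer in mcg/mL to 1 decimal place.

5.5 mcg/mL

Over one 115-h interval, 115/31 ≈ 3.7097 half-lives elapse, leaving f ≈ 0.0764 of each dose.
At steady state, accumulation factor R = 1/(1 − e^(−kτ)) ≈ 1.0827.
Each bolus raises the concentration by D/Vd = 367/72 ≈ 5.097 mcg/mL.
Cmax,ss = C₀/(1 − f) ≈ 5.097/0.9236 ≈ 5.519 mcg/mL.
Peak 5.5 mcg/mL vs MTC 2 mcg/mL: exceeds toxic threshold.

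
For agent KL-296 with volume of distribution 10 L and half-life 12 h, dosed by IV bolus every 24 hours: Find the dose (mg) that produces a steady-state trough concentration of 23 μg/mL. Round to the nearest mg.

690 mg

τ/t½ = 24/12 ≈ 2, so f = (1/2)^(24/12) ≈ 0.250000.
Cmin,ss = (D/Vd)·f/(1−f), so D = Cmin,ss·Vd·(1−f)/f.
D = 23 × 10 × (1−f)/f ≈ 23 × 10 × 3.00000 ≈ 690.00 mg.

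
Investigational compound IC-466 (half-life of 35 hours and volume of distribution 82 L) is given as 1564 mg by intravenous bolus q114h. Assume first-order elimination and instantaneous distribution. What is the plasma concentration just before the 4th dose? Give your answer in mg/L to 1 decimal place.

f = (1/2)^(τ/t½) = (1/2)^(114/35) ≈ 0.1046.
C₀ = D/Vd = 1564/82 ≈ 19.073 mg/L.
Before the 4th dose, 3 doses have been given. Superposition: Cmin = C₀·(f + f² + … + f^3).
≈ 19.073 × (0.1046 + 0.0109 + 0.0011) ≈ 19.073 × 0.1166 ≈ 2.224 mg/L.

2.2 mg/L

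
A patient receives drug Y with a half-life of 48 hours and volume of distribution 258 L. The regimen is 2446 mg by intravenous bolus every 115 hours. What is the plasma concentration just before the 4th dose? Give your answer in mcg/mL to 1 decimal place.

f = (1/2)^(τ/t½) = (1/2)^(115/48) ≈ 0.1900.
C₀ = D/Vd = 2446/258 ≈ 9.481 mcg/mL.
Before the 4th dose, 3 doses have been given. Superposition: Cmin = C₀·(f + f² + … + f^3).
≈ 9.481 × (0.1900 + 0.0361 + 0.0069) ≈ 9.481 × 0.2330 ≈ 2.209 mcg/mL.

2.2 mcg/mL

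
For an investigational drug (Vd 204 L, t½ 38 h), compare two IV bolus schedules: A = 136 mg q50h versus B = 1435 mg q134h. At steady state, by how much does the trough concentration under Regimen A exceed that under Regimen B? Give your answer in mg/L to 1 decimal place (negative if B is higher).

-0.2 mg/L

Regimen A: f = (1/2)^(50/38) ≈ 0.4017; Cmin,ss = (136/204)·f/(1−f) ≈ 0.448 mg/L.
Regimen B: f = (1/2)^(134/38) ≈ 0.0868; Cmin,ss = (1435/204)·f/(1−f) ≈ 0.669 mg/L.
Difference ≈ 0.448 − 0.669 ≈ -0.221 mg/L.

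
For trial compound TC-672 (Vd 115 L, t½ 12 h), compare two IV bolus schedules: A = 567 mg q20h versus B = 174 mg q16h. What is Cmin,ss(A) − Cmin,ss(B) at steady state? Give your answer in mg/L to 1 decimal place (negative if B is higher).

1.3 mg/L

Regimen A: f = (1/2)^(20/12) ≈ 0.3150; Cmin,ss = (567/115)·f/(1−f) ≈ 2.267 mg/L.
Regimen B: f = (1/2)^(16/12) ≈ 0.3969; Cmin,ss = (174/115)·f/(1−f) ≈ 0.996 mg/L.
Difference ≈ 2.267 − 0.996 ≈ 1.271 mg/L.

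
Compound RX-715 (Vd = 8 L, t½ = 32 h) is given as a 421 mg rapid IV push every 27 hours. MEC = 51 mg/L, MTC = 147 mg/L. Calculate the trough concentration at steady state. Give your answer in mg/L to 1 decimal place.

τ/t½ = 27/32 ≈ 0.84375, so fraction remaining f = (1/2)^(27/32) ≈ 0.5572.
Accumulation ratio R = 1/(1 − f) ≈ 1/0.4428 ≈ 2.2584.
Single-dose peak C₀ = D/Vd = 421/8 ≈ 52.625 mg/L.
Cmax,ss = C₀/(1 − f) ≈ 52.625/0.4428 ≈ 118.846 mg/L.
One interval later, Cmin,ss = Cmax,ss·e^(−kτ) ≈ 118.846 × 0.5572 ≈ 66.221 mg/L.
Trough 66.2 mg/L vs MEC 51 mg/L: adequate.

66.2 mg/L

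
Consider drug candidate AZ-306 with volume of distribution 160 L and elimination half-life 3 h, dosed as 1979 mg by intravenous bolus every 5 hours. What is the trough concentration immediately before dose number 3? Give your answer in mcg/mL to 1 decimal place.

f = (1/2)^(τ/t½) = (1/2)^(5/3) ≈ 0.3150.
C₀ = D/Vd = 1979/160 ≈ 12.369 mcg/mL.
Before the 3rd dose, 2 doses have been given. Superposition: Cmin = C₀·(f + f²).
≈ 12.369 × (0.3150 + 0.0992) ≈ 12.369 × 0.4142 ≈ 5.123 mcg/mL.

5.1 mcg/mL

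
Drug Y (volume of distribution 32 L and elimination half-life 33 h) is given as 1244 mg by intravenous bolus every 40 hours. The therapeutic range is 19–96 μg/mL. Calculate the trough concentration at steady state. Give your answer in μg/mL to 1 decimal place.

29.5 μg/mL

Over one 40-h interval, 40/33 ≈ 1.2121 half-lives elapse, leaving f ≈ 0.4316 of each dose.
At steady state, accumulation factor R = 1/(1 − e^(−kτ)) ≈ 1.7593.
Single-dose peak C₀ = D/Vd = 1244/32 ≈ 38.875 μg/mL.
Cmax,ss = C₀/(1 − f) ≈ 38.875/0.5684 ≈ 68.394 μg/mL.
Steady-state trough Cmin,ss = Cmax,ss·f ≈ 68.394 × 0.4316 ≈ 29.519 μg/mL.
Trough 29.5 μg/mL vs MEC 19 μg/mL: adequate.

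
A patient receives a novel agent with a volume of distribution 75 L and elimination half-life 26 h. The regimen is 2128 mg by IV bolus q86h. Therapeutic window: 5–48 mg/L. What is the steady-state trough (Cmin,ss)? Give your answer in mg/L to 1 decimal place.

Over one 86-h interval, 86/26 ≈ 3.3077 half-lives elapse, leaving f ≈ 0.1010 of each dose.
Each bolus raises the concentration by D/Vd = 2128/75 ≈ 28.373 mg/L.
Steady-state trough Cmin,ss = C₀·f/(1−f) ≈ 28.373 × 0.1010/0.8990 ≈ 3.188 mg/L.
Trough 3.2 mg/L vs MEC 5 mg/L: subtherapeutic.

3.2 mg/L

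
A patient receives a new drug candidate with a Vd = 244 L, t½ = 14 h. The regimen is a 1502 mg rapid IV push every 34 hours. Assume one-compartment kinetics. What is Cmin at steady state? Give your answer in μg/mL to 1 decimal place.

1.4 μg/mL

k = ln2/t½ = ln2/14 ≈ 0.049511 h⁻¹; fraction remaining f = e^(−kτ) = e^(−0.049511×34) ≈ 0.1857.
Accumulation ratio R = 1/(1 − f) ≈ 1/0.8143 ≈ 1.2280.
Single-dose peak C₀ = D/Vd = 1502/244 ≈ 6.156 μg/mL.
Steady-state peak Cmax,ss = C₀·R ≈ 6.156 × 1.2280 ≈ 7.560 μg/mL.
One interval later, Cmin,ss = Cmax,ss·e^(−kτ) ≈ 7.560 × 0.1857 ≈ 1.404 μg/mL.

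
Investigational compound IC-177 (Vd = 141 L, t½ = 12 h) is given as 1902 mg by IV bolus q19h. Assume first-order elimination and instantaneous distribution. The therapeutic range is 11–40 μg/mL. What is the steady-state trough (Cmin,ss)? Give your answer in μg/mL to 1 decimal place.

τ/t½ = 19/12 ≈ 1.5833, so fraction remaining f = (1/2)^(19/12) ≈ 0.3337.
Each bolus raises the concentration by D/Vd = 1902/141 ≈ 13.489 μg/mL.
Steady-state trough Cmin,ss = C₀·f/(1−f) ≈ 13.489 × 0.3337/0.6663 ≈ 6.756 μg/mL.
Trough 6.8 μg/mL vs MEC 11 μg/mL: subtherapeutic.

6.8 μg/mL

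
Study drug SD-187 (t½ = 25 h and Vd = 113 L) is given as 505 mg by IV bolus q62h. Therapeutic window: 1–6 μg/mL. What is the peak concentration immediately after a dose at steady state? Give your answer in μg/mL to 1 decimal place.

Over one 62-h interval, 62/25 ≈ 2.48 half-lives elapse, leaving f ≈ 0.1792 of each dose.
At steady state, accumulation factor R = 1/(1 − e^(−kτ)) ≈ 1.2183.
Single-dose peak C₀ = D/Vd = 505/113 ≈ 4.469 μg/mL.
Steady-state peak Cmax,ss = C₀·R ≈ 4.469 × 1.2183 ≈ 5.445 μg/mL.
Peak 5.4 μg/mL vs MTC 6 μg/mL: below toxic threshold.

5.4 μg/mL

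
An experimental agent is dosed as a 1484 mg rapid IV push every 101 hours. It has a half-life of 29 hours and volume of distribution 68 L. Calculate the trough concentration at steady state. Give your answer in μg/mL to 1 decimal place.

2.1 μg/mL

Over one 101-h interval, 101/29 ≈ 3.4828 half-lives elapse, leaving f ≈ 0.0895 of each dose.
Each bolus raises the concentration by D/Vd = 1484/68 ≈ 21.824 μg/mL.
Steady-state trough Cmin,ss = C₀·f/(1−f) ≈ 21.824 × 0.0895/0.9105 ≈ 2.145 μg/mL.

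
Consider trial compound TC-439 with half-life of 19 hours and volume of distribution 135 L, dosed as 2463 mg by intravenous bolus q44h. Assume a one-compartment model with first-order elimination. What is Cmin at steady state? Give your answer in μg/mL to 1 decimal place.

τ/t½ = 44/19 ≈ 2.3158, so fraction remaining f = (1/2)^(44/19) ≈ 0.2009.
Accumulation ratio R = 1/(1 − f) ≈ 1/0.7991 ≈ 1.2514.
Each bolus raises the concentration by D/Vd = 2463/135 ≈ 18.244 μg/mL.
Steady-state peak Cmax,ss = C₀·R ≈ 18.244 × 1.2514 ≈ 22.831 μg/mL.
Steady-state trough Cmin,ss = Cmax,ss·f ≈ 22.831 × 0.2009 ≈ 4.587 μg/mL.

4.6 μg/mL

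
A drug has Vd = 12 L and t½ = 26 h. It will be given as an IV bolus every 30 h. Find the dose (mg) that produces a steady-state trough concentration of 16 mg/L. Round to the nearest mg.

τ/t½ = 30/26 ≈ 1.1538, so f = (1/2)^(30/26) ≈ 0.449425.
Cmin,ss = (D/Vd)·f/(1−f), so D = Cmin,ss·Vd·(1−f)/f.
D = 16 × 12 × (1−f)/f ≈ 16 × 12 × 1.22507 ≈ 235.21 mg.

235 mg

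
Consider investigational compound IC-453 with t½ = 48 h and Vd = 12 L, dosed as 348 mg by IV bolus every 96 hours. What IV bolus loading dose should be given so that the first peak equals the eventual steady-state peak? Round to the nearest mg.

464 mg

f = (1/2)^(96/48) ≈ 0.250000; accumulation ratio R = 1/(1−f) ≈ 1.33333.
Loading dose to hit Cmax,ss on first dose: D_load = D_maint·R ≈ 348 × 1.33333 ≈ 464.00 mg.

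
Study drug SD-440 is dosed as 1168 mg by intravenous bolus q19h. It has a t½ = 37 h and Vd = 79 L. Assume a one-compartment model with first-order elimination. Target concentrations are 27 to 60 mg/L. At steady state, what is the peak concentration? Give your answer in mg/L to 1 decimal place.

k = ln2/t½ = ln2/37 ≈ 0.018734 h⁻¹; fraction remaining f = e^(−kτ) = e^(−0.018734×19) ≈ 0.7005.
At steady state, accumulation factor R = 1/(1 − e^(−kτ)) ≈ 3.3389.
Each bolus raises the concentration by D/Vd = 1168/79 ≈ 14.785 mg/L.
Steady-state peak Cmax,ss = C₀·R ≈ 14.785 × 3.3389 ≈ 49.366 mg/L.
Peak 49.4 mg/L vs MTC 60 mg/L: below toxic threshold.

49.4 mg/L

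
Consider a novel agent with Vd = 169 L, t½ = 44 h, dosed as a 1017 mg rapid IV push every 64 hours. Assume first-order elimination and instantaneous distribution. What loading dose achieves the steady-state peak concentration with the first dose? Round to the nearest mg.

f = (1/2)^(64/44) ≈ 0.364870; accumulation ratio R = 1/(1−f) ≈ 1.57448.
Loading dose to hit Cmax,ss on first dose: D_load = D_maint·R ≈ 1017 × 1.57448 ≈ 1601.25 mg.

1601 mg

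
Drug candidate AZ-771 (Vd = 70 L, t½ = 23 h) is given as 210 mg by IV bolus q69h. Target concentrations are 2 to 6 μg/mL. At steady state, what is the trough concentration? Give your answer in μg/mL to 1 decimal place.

The dosing interval is 3 half-lives, so f = 2^(−3) = 0.125.
At steady state, R = 1/(1 − 0.125) = 8/7.
Single-dose peak C₀ = D/Vd = 210/70 = 3 μg/mL.
Steady-state peak Cmax,ss = C₀·R = 3 × 8/7 ≈ 3.429 μg/mL.
Steady-state trough Cmin,ss = Cmax,ss·f ≈ 3.429 × 0.125 ≈ 0.429 μg/mL.
Trough 0.4 μg/mL vs MEC 2 μg/mL: subtherapeutic.

0.4 μg/mL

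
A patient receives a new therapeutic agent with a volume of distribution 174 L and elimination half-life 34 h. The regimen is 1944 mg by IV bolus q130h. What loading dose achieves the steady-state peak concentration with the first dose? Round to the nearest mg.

2092 mg

f = (1/2)^(130/34) ≈ 0.070632; accumulation ratio R = 1/(1−f) ≈ 1.07600.
Loading dose to hit Cmax,ss on first dose: D_load = D_maint·R ≈ 1944 × 1.07600 ≈ 2091.74 mg.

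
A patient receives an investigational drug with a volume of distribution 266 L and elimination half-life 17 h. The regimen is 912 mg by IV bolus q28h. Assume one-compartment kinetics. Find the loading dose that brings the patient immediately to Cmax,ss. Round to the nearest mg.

1340 mg

f = (1/2)^(28/17) ≈ 0.319290; accumulation ratio R = 1/(1−f) ≈ 1.46905.
Loading dose to hit Cmax,ss on first dose: D_load = D_maint·R ≈ 912 × 1.46905 ≈ 1339.77 mg.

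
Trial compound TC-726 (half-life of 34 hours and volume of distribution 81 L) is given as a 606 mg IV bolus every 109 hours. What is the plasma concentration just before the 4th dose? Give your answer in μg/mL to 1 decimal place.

0.9 μg/mL

f = (1/2)^(τ/t½) = (1/2)^(109/34) ≈ 0.1084.
C₀ = D/Vd = 606/81 ≈ 7.481 μg/mL.
Before the 4th dose, 3 doses have been given. Superposition: Cmin = C₀·(f + f² + … + f^3).
≈ 7.481 × (0.1084 + 0.0118 + 0.0013) ≈ 7.481 × 0.1215 ≈ 0.909 μg/mL.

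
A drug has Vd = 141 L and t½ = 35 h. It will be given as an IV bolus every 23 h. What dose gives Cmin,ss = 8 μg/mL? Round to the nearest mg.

651 mg

τ/t½ = 23/35 ≈ 0.65714, so f = (1/2)^(23/35) ≈ 0.634133.
Cmin,ss = (D/Vd)·f/(1−f), so D = Cmin,ss·Vd·(1−f)/f.
D = 8 × 141 × (1−f)/f ≈ 8 × 141 × 0.57696 ≈ 650.81 mg.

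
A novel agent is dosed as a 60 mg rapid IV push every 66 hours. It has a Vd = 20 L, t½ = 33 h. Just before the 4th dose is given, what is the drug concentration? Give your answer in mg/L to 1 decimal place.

f = (1/2)^(τ/t½) = (1/2)^(66/33) ≈ 0.2500.
C₀ = D/Vd = 60/20 ≈ 3.000 mg/L.
Before the 4th dose, 3 doses have been given. Superposition: Cmin = C₀·(f + f² + … + f^3).
≈ 3.000 × (0.2500 + 0.0625 + 0.0156) ≈ 3.000 × 0.3281 ≈ 0.984 mg/L.

1.0 mg/L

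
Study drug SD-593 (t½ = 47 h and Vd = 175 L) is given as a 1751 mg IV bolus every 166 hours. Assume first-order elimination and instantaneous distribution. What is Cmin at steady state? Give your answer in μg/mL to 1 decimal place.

Over one 166-h interval, 166/47 ≈ 3.5319 half-lives elapse, leaving f ≈ 0.0865 of each dose.
Single-dose peak C₀ = D/Vd = 1751/175 ≈ 10.006 μg/mL.
Steady-state trough Cmin,ss = C₀·f/(1−f) ≈ 10.006 × 0.0865/0.9135 ≈ 0.947 μg/mL.

0.9 μg/mL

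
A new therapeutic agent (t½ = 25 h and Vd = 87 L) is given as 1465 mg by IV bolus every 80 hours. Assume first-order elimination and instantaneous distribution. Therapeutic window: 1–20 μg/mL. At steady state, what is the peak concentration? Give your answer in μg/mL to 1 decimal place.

18.9 μg/mL

Over one 80-h interval, 80/25 ≈ 3.2 half-lives elapse, leaving f ≈ 0.1088 of each dose.
Accumulation ratio R = 1/(1 − f) ≈ 1/0.8912 ≈ 1.1221.
Each bolus raises the concentration by D/Vd = 1465/87 ≈ 16.839 μg/mL.
Cmax,ss = C₀/(1 − f) ≈ 16.839/0.8912 ≈ 18.895 μg/mL.
Peak 18.9 μg/mL vs MTC 20 μg/mL: below toxic threshold.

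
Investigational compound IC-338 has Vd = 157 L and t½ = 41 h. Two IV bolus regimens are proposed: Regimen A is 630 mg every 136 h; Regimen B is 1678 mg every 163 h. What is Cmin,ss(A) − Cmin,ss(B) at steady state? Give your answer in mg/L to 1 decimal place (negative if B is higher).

-0.3 mg/L

Regimen A: f = (1/2)^(136/41) ≈ 0.1003; Cmin,ss = (630/157)·f/(1−f) ≈ 0.447 mg/L.
Regimen B: f = (1/2)^(163/41) ≈ 0.0636; Cmin,ss = (1678/157)·f/(1−f) ≈ 0.726 mg/L.
Difference ≈ 0.447 − 0.726 ≈ -0.279 mg/L.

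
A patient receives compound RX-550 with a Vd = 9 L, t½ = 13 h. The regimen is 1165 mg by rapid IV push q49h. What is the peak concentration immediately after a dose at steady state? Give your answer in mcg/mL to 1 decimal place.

Over one 49-h interval, 49/13 ≈ 3.7692 half-lives elapse, leaving f ≈ 0.0733 of each dose.
At steady state, accumulation factor R = 1/(1 − e^(−kτ)) ≈ 1.0791.
Single-dose peak C₀ = D/Vd = 1165/9 ≈ 129.444 mcg/mL.
Cmax,ss = C₀/(1 − f) ≈ 129.444/0.9267 ≈ 139.683 mcg/mL.

139.7 mcg/mL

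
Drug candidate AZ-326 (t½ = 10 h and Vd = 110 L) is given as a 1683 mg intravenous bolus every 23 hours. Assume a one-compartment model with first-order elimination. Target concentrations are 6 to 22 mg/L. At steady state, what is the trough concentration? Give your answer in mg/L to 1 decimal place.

3.9 mg/L

Over one 23-h interval, 23/10 ≈ 2.3 half-lives elapse, leaving f ≈ 0.2031 of each dose.
Each bolus raises the concentration by D/Vd = 1683/110 ≈ 15.300 mg/L.
Steady-state trough Cmin,ss = C₀·f/(1−f) ≈ 15.300 × 0.2031/0.7969 ≈ 3.899 mg/L.
Trough 3.9 mg/L vs MEC 6 mg/L: subtherapeutic.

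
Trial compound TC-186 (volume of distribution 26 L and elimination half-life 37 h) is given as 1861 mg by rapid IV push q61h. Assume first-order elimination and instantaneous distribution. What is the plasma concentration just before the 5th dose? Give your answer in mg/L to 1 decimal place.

33.2 mg/L

f = (1/2)^(τ/t½) = (1/2)^(61/37) ≈ 0.3189.
C₀ = D/Vd = 1861/26 ≈ 71.577 mg/L.
Before the 5th dose, 4 doses have been given. Superposition: Cmin = C₀·(f + f² + … + f^4).
≈ 71.577 × (0.3189 + 0.1017 + 0.0324 + 0.0103) ≈ 71.577 × 0.4633 ≈ 33.162 mg/L.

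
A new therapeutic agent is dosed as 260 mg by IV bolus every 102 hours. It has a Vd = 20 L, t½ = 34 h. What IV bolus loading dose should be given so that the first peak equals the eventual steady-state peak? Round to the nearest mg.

f = (1/2)^(102/34) ≈ 0.125000; accumulation ratio R = 1/(1−f) ≈ 1.14286.
Loading dose to hit Cmax,ss on first dose: D_load = D_maint·R ≈ 260 × 1.14286 ≈ 297.14 mg.

297 mg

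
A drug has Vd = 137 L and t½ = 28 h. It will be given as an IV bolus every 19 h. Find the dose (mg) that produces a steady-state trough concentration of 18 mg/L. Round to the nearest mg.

τ/t½ = 19/28 ≈ 0.67857, so f = (1/2)^(19/28) ≈ 0.624784.
Cmin,ss = (D/Vd)·f/(1−f), so D = Cmin,ss·Vd·(1−f)/f.
D = 18 × 137 × (1−f)/f ≈ 18 × 137 × 0.60055 ≈ 1480.96 mg.

1481 mg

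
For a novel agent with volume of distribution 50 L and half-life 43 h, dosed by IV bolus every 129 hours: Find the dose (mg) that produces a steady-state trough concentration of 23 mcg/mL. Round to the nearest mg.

8050 mg

τ/t½ = 129/43 ≈ 3, so f = (1/2)^(129/43) ≈ 0.125000.
Cmin,ss = (D/Vd)·f/(1−f), so D = Cmin,ss·Vd·(1−f)/f.
D = 23 × 50 × (1−f)/f ≈ 23 × 50 × 7.00000 ≈ 8050.00 mg.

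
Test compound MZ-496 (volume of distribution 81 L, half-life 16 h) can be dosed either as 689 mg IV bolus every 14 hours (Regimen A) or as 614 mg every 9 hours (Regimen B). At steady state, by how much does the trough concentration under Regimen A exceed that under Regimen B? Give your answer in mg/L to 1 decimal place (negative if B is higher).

Regimen A: f = (1/2)^(14/16) ≈ 0.5453; Cmin,ss = (689/81)·f/(1−f) ≈ 10.201 mg/L.
Regimen B: f = (1/2)^(9/16) ≈ 0.6771; Cmin,ss = (614/81)·f/(1−f) ≈ 15.895 mg/L.
Difference ≈ 10.201 − 15.895 ≈ -5.694 mg/L.

-5.7 mg/L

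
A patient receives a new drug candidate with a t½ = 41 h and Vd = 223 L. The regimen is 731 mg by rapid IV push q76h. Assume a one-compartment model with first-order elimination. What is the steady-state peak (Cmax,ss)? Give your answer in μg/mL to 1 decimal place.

4.5 μg/mL

k = ln2/t½ = ln2/41 ≈ 0.016906 h⁻¹; fraction remaining f = e^(−kτ) = e^(−0.016906×76) ≈ 0.2767.
At steady state, accumulation factor R = 1/(1 − e^(−kτ)) ≈ 1.3826.
Each bolus raises the concentration by D/Vd = 731/223 ≈ 3.278 μg/mL.
Steady-state peak Cmax,ss = C₀·R ≈ 3.278 × 1.3826 ≈ 4.532 μg/mL.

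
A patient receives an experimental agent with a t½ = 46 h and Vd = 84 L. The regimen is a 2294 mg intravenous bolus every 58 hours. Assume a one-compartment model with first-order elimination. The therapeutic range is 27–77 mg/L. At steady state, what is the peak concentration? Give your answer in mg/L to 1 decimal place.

46.9 mg/L

τ/t½ = 58/46 ≈ 1.2609, so fraction remaining f = (1/2)^(58/46) ≈ 0.4173.
Accumulation ratio R = 1/(1 − f) ≈ 1/0.5827 ≈ 1.7161.
Single-dose peak C₀ = D/Vd = 2294/84 ≈ 27.310 mg/L.
Steady-state peak Cmax,ss = C₀·R ≈ 27.310 × 1.7161 ≈ 46.867 mg/L.
Peak 46.9 mg/L vs MTC 77 mg/L: below toxic threshold.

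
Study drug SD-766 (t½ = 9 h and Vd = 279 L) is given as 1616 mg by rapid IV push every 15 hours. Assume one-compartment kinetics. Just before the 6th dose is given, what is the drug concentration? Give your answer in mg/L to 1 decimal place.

f = (1/2)^(τ/t½) = (1/2)^(15/9) ≈ 0.3150.
C₀ = D/Vd = 1616/279 ≈ 5.792 mg/L.
Before the 6th dose, 5 doses have been given. Superposition: Cmin = C₀·(f + f² + … + f^5).
≈ 5.792 × (0.3150 + 0.0992 + 0.0313 + 0.0098 + 0.0031) ≈ 5.792 × 0.4584 ≈ 2.655 mg/L.

2.7 mg/L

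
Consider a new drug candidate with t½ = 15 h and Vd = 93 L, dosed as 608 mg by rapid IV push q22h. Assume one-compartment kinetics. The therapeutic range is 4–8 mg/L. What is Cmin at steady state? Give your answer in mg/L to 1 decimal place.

3.7 mg/L

Over one 22-h interval, 22/15 ≈ 1.4667 half-lives elapse, leaving f ≈ 0.3618 of each dose.
At steady state, accumulation factor R = 1/(1 − e^(−kτ)) ≈ 1.5669.
Each bolus raises the concentration by D/Vd = 608/93 ≈ 6.538 mg/L.
Cmax,ss = C₀/(1 − f) ≈ 6.538/0.6382 ≈ 10.244 mg/L.
Steady-state trough Cmin,ss = Cmax,ss·f ≈ 10.244 × 0.3618 ≈ 3.706 mg/L.
Trough 3.7 mg/L vs MEC 4 mg/L: subtherapeutic.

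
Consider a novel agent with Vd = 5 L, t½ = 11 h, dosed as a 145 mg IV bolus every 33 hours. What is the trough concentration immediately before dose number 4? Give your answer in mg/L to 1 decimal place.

4.1 mg/L

f = (1/2)^(τ/t½) = (1/2)^(33/11) ≈ 0.1250.
C₀ = D/Vd = 145/5 ≈ 29.000 mg/L.
Before the 4th dose, 3 doses have been given. Superposition: Cmin = C₀·(f + f² + … + f^3).
≈ 29.000 × (0.1250 + 0.0156 + 0.0020) ≈ 29.000 × 0.1426 ≈ 4.135 mg/L.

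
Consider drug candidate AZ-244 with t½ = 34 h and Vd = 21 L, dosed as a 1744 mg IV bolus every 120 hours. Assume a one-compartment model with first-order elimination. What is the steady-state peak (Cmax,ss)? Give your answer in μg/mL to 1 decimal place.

90.9 μg/mL

k = ln2/t½ = ln2/34 ≈ 0.020387 h⁻¹; fraction remaining f = e^(−kτ) = e^(−0.020387×120) ≈ 0.0866.
Accumulation ratio R = 1/(1 − f) ≈ 1/0.9134 ≈ 1.0948.
Each bolus raises the concentration by D/Vd = 1744/21 ≈ 83.048 μg/mL.
Cmax,ss = C₀/(1 − f) ≈ 83.048/0.9134 ≈ 90.922 μg/mL.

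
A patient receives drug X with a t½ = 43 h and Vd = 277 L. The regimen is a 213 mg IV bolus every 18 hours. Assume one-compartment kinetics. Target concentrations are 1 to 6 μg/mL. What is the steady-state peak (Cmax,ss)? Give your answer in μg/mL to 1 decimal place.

3.1 μg/mL

Over one 18-h interval, 18/43 ≈ 0.4186 half-lives elapse, leaving f ≈ 0.7481 of each dose.
At steady state, accumulation factor R = 1/(1 − e^(−kτ)) ≈ 3.9698.
Single-dose peak C₀ = D/Vd = 213/277 ≈ 0.769 μg/mL.
Steady-state peak Cmax,ss = C₀·R ≈ 0.769 × 3.9698 ≈ 3.053 μg/mL.
Peak 3.1 μg/mL vs MTC 6 μg/mL: below toxic threshold.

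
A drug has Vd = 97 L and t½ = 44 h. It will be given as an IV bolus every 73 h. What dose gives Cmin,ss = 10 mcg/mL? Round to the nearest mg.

τ/t½ = 73/44 ≈ 1.6591, so f = (1/2)^(73/44) ≈ 0.316639.
Cmin,ss = (D/Vd)·f/(1−f), so D = Cmin,ss·Vd·(1−f)/f.
D = 10 × 97 × (1−f)/f ≈ 10 × 97 × 2.15817 ≈ 2093.42 mg.

2093 mg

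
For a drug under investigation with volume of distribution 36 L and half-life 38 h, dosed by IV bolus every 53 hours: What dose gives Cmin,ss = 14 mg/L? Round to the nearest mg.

821 mg

τ/t½ = 53/38 ≈ 1.3947, so f = (1/2)^(53/38) ≈ 0.380314.
Cmin,ss = (D/Vd)·f/(1−f), so D = Cmin,ss·Vd·(1−f)/f.
D = 14 × 36 × (1−f)/f ≈ 14 × 36 × 1.62941 ≈ 821.22 mg.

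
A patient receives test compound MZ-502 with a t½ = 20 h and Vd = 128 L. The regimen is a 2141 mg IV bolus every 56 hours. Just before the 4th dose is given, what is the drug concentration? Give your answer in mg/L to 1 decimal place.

f = (1/2)^(τ/t½) = (1/2)^(56/20) ≈ 0.1436.
C₀ = D/Vd = 2141/128 ≈ 16.727 mg/L.
Before the 4th dose, 3 doses have been given. Superposition: Cmin = C₀·(f + f² + … + f^3).
≈ 16.727 × (0.1436 + 0.0206 + 0.0030) ≈ 16.727 × 0.1672 ≈ 2.797 mg/L.

2.8 mg/L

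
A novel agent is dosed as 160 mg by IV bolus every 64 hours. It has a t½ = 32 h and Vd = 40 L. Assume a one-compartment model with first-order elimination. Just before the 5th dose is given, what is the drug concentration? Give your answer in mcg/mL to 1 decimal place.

f = (1/2)^(τ/t½) = (1/2)^(64/32) ≈ 0.2500.
C₀ = D/Vd = 160/40 ≈ 4.000 mcg/mL.
Before the 5th dose, 4 doses have been given. Superposition: Cmin = C₀·(f + f² + … + f^4).
≈ 4.000 × (0.2500 + 0.0625 + 0.0156 + 0.0039) ≈ 4.000 × 0.3320 ≈ 1.328 mcg/mL.

1.3 mcg/mL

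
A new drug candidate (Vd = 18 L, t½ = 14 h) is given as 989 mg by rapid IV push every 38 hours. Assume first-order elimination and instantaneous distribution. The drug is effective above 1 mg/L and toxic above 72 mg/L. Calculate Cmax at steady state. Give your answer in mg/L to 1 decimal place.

64.8 mg/L

k = ln2/t½ = ln2/14 ≈ 0.049511 h⁻¹; fraction remaining f = e^(−kτ) = e^(−0.049511×38) ≈ 0.1524.
At steady state, accumulation factor R = 1/(1 − e^(−kτ)) ≈ 1.1798.
Single-dose peak C₀ = D/Vd = 989/18 ≈ 54.944 mg/L.
Steady-state peak Cmax,ss = C₀·R ≈ 54.944 × 1.1798 ≈ 64.823 mg/L.
Peak 64.8 mg/L vs MTC 72 mg/L: below toxic threshold.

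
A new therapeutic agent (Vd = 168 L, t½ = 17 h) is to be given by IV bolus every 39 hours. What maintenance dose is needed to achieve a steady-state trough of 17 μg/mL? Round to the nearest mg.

τ/t½ = 39/17 ≈ 2.2941, so f = (1/2)^(39/17) ≈ 0.203893.
Cmin,ss = (D/Vd)·f/(1−f), so D = Cmin,ss·Vd·(1−f)/f.
D = 17 × 168 × (1−f)/f ≈ 17 × 168 × 3.90453 ≈ 11151.34 mg.

11151 mg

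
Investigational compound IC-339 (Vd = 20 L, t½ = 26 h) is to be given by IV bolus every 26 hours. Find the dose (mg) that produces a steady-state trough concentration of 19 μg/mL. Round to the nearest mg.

τ/t½ = 26/26 ≈ 1, so f = (1/2)^(26/26) ≈ 0.500000.
Cmin,ss = (D/Vd)·f/(1−f), so D = Cmin,ss·Vd·(1−f)/f.
D = 19 × 20 × (1−f)/f ≈ 19 × 20 × 1.00000 ≈ 380.00 mg.

380 mg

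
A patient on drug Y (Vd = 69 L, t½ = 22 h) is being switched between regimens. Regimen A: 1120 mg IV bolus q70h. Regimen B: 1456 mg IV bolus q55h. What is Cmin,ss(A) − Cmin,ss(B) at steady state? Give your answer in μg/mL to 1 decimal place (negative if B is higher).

-2.5 μg/mL

Regimen A: f = (1/2)^(70/22) ≈ 0.1102; Cmin,ss = (1120/69)·f/(1−f) ≈ 2.010 μg/mL.
Regimen B: f = (1/2)^(55/22) ≈ 0.1768; Cmin,ss = (1456/69)·f/(1−f) ≈ 4.532 μg/mL.
Difference ≈ 2.010 − 4.532 ≈ -2.522 μg/mL.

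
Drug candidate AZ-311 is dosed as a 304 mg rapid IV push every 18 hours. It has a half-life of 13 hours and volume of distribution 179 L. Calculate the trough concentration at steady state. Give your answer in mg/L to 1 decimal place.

1.1 mg/L

Over one 18-h interval, 18/13 ≈ 1.3846 half-lives elapse, leaving f ≈ 0.3830 of each dose.
At steady state, accumulation factor R = 1/(1 − e^(−kτ)) ≈ 1.6207.
Single-dose peak C₀ = D/Vd = 304/179 ≈ 1.698 mg/L.
Steady-state peak Cmax,ss = C₀·R ≈ 1.698 × 1.6207 ≈ 2.752 mg/L.
One interval later, Cmin,ss = Cmax,ss·e^(−kτ) ≈ 2.752 × 0.3830 ≈ 1.054 mg/L.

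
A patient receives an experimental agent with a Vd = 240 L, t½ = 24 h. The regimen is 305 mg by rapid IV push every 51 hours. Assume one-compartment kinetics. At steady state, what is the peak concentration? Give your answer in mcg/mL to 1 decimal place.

1.6 mcg/mL

τ/t½ = 51/24 ≈ 2.125, so fraction remaining f = (1/2)^(51/24) ≈ 0.2293.
At steady state, accumulation factor R = 1/(1 − e^(−kτ)) ≈ 1.2975.
Each bolus raises the concentration by D/Vd = 305/240 ≈ 1.271 mcg/mL.
Steady-state peak Cmax,ss = C₀·R ≈ 1.271 × 1.2975 ≈ 1.649 mcg/mL.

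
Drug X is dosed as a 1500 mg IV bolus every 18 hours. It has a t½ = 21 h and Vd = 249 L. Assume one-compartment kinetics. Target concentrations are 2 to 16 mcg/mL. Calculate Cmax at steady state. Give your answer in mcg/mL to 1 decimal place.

13.4 mcg/mL

τ/t½ = 18/21 ≈ 0.85714, so fraction remaining f = (1/2)^(18/21) ≈ 0.5520.
Accumulation ratio R = 1/(1 − f) ≈ 1/0.4480 ≈ 2.2321.
Each bolus raises the concentration by D/Vd = 1500/249 ≈ 6.024 mcg/mL.
Steady-state peak Cmax,ss = C₀·R ≈ 6.024 × 2.2321 ≈ 13.446 mcg/mL.
Peak 13.4 mcg/mL vs MTC 16 mcg/mL: below toxic threshold.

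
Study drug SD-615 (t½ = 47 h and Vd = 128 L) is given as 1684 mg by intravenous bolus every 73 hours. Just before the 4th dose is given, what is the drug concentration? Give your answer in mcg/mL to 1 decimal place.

6.5 mcg/mL

f = (1/2)^(τ/t½) = (1/2)^(73/47) ≈ 0.3408.
C₀ = D/Vd = 1684/128 ≈ 13.156 mcg/mL.
Before the 4th dose, 3 doses have been given. Superposition: Cmin = C₀·(f + f² + … + f^3).
≈ 13.156 × (0.3408 + 0.1161 + 0.0396) ≈ 13.156 × 0.4965 ≈ 6.532 mcg/mL.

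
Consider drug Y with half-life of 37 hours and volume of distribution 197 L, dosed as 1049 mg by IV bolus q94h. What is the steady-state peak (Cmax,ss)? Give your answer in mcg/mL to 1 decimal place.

6.4 mcg/mL

τ/t½ = 94/37 ≈ 2.5405, so fraction remaining f = (1/2)^(94/37) ≈ 0.1719.
At steady state, accumulation factor R = 1/(1 − e^(−kτ)) ≈ 1.2076.
Each bolus raises the concentration by D/Vd = 1049/197 ≈ 5.325 mcg/mL.
Steady-state peak Cmax,ss = C₀·R ≈ 5.325 × 1.2076 ≈ 6.430 mcg/mL.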